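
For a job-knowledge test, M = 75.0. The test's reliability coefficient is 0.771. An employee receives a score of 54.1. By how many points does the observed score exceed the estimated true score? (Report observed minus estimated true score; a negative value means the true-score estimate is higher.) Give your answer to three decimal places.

T̂ = 0.771(54.1) + 0.229(75.0) = 41.7111 + 17.1750 = 58.88610 → 58.8861
X − T̂ = 54.1 − 58.8861 = -4.7861 → -4.786

-4.786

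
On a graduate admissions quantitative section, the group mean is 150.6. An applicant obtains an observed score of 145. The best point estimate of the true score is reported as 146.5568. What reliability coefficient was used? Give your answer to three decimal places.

T̂ = ρX + (1 − ρ)μ  ⇒  T̂ − μ = ρ(X − μ)
ρ = (T̂ − μ)/(X − μ) = (146.5568 − 150.6) / (145 − 150.6) = -4.0432 / -5.6 = 0.72200

0.722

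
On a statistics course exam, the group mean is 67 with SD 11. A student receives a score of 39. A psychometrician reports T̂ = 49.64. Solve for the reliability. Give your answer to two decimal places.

T̂ = ρX + (1 − ρ)μ  ⇒  T̂ − μ = ρ(X − μ)
ρ = (T̂ − μ)/(X − μ) = (49.64 − 67) / (39 − 67) = -17.36 / -28.0 = 0.6200

0.62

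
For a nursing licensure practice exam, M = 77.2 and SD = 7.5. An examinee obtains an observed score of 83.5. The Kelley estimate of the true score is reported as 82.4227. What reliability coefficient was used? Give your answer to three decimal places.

T̂ = ρX + (1 − ρ)μ  ⇒  T̂ − μ = ρ(X − μ)
ρ = (T̂ − μ)/(X − μ) = (82.4227 − 77.2) / (83.5 − 77.2) = 5.2227 / 6.3 = 0.82900

0.829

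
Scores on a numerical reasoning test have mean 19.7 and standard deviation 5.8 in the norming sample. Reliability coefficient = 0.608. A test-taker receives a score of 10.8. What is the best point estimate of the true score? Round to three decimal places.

14.289

T̂ = ρX + (1 − ρ)μ
  = 0.608 × 10.8 + 0.392 × 19.7
  = 6.5664 + 7.7224
  = 14.2888
  ≈ 14.289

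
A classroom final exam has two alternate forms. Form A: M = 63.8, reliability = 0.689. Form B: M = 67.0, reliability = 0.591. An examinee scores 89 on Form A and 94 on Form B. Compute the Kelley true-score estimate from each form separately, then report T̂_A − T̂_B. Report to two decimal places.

T̂_A = 0.689(89) + 0.311(63.8) = 81.1628
T̂_B = 0.591(94) + 0.409(67.0) = 82.9570
T̂_A − T̂_B = -1.7942

-1.79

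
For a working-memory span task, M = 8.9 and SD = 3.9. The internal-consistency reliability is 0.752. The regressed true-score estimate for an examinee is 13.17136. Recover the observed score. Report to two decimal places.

T̂ = ρX + (1 − ρ)μ  ⇒  X = (T̂ − (1 − ρ)μ) / ρ
X = (13.17136 − 0.248 × 8.9) / 0.752 = (13.17136 − 2.2072) / 0.752 = 10.96416 / 0.752 = 14.5800

14.58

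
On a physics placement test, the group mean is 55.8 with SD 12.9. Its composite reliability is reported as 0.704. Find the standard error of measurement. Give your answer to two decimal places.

7.02

SEM = SD · √(1 − ρ) = 12.9 × √0.296 = 12.9 × 0.5441 = 7.018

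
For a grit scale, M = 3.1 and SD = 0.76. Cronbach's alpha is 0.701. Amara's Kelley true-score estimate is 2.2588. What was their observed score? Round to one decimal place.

T̂ = ρX + (1 − ρ)μ  ⇒  X = (T̂ − (1 − ρ)μ) / ρ
X = (2.2588 − 0.299 × 3.1) / 0.701 = (2.2588 − 0.9269) / 0.701 = 1.3319 / 0.701 = 1.900

1.9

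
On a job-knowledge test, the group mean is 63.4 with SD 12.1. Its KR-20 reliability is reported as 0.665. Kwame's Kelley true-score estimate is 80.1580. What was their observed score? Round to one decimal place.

T̂ = ρX + (1 − ρ)μ  ⇒  X = (T̂ − (1 − ρ)μ) / ρ
X = (80.1580 − 0.335 × 63.4) / 0.665 = (80.1580 − 21.2390) / 0.665 = 58.9190 / 0.665 = 88.600

88.6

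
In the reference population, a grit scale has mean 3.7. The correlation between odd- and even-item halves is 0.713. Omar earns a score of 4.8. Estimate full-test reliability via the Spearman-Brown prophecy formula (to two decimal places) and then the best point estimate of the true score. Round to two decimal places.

Spearman-Brown: ρ = 2r/(1 + r) = 2(0.713)/(1 + 0.713) = 1.4260/1.713 = 0.8325 → 0.83
Kelley's formula gives T̂ = 0.83·4.8 + 0.17·3.7 = 3.984 + 0.629 = 4.613.

4.61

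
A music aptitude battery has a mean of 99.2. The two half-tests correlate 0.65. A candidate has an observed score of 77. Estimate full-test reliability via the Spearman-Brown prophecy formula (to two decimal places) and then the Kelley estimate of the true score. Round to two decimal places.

Spearman-Brown: ρ = 2r/(1 + r) = 2(0.65)/(1 + 0.65) = 1.300/1.65 = 0.7879 → 0.79
T̂ = 0.79(77) + 0.21(99.2) = 60.83 + 20.832 = 81.662 → 81.66

81.66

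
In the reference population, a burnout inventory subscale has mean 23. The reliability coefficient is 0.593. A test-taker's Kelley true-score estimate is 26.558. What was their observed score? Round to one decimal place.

T̂ = ρX + (1 − ρ)μ  ⇒  X = (T̂ − (1 − ρ)μ) / ρ
X = (26.558 − 0.407 × 23) / 0.593 = (26.558 − 9.361) / 0.593 = 17.197 / 0.593 = 29.000

29.0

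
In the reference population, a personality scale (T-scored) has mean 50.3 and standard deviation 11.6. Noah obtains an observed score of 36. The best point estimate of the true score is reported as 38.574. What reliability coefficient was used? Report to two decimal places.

0.82

T̂ = ρX + (1 − ρ)μ  ⇒  T̂ − μ = ρ(X − μ)
ρ = (T̂ − μ)/(X − μ) = (38.574 − 50.3) / (36 − 50.3) = -11.726 / -14.3 = 0.8200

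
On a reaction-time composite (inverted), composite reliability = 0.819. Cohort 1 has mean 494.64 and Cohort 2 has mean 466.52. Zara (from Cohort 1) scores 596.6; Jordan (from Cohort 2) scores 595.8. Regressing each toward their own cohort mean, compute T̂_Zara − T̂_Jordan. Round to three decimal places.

T̂_Zara = 0.819(596.6) + 0.181(494.64) = 578.14524
T̂_Jordan = 0.819(595.8) + 0.181(466.52) = 572.40032
Difference = 578.14524 − 572.40032 = 5.74492

5.745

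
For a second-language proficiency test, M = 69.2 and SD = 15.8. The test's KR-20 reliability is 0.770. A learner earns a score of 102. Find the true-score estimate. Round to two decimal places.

94.46

Weight the observed score by reliability and the mean by (1 − reliability): T̂ = 0.770·102 + 0.230·69.2 = 78.540 + 15.9160 = 94.456.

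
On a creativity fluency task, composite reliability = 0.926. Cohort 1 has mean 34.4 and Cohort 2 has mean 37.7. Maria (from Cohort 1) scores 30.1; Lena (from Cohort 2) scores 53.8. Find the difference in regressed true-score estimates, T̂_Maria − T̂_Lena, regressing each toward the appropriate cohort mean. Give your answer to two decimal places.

T̂_Maria = 0.926(30.1) + 0.074(34.4) = 30.4182
T̂_Lena = 0.926(53.8) + 0.074(37.7) = 52.6086
Difference = 30.4182 − 52.6086 = -22.1904

-22.19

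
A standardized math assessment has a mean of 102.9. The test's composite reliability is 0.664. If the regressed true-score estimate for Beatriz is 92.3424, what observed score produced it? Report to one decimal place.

T̂ = ρX + (1 − ρ)μ  ⇒  X = (T̂ − (1 − ρ)μ) / ρ
X = (92.3424 − 0.336 × 102.9) / 0.664 = (92.3424 − 34.5744) / 0.664 = 57.7680 / 0.664 = 87.000

87.0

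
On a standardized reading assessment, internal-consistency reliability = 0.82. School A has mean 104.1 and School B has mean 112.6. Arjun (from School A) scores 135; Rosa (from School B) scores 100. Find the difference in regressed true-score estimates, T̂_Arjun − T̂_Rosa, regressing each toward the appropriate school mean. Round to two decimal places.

T̂_Arjun = 0.82(135) + 0.18(104.1) = 129.4380
T̂_Rosa = 0.82(100) + 0.18(112.6) = 102.2680
Difference = 129.4380 − 102.2680 = 27.1700

27.17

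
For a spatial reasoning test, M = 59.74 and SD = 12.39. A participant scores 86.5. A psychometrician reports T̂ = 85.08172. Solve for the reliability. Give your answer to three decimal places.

0.947

T̂ = ρX + (1 − ρ)μ  ⇒  T̂ − μ = ρ(X − μ)
ρ = (T̂ − μ)/(X − μ) = (85.08172 − 59.74) / (86.5 − 59.74) = 25.34172 / 26.76 = 0.94700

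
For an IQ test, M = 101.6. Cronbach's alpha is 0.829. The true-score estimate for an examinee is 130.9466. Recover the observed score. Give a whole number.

137

T̂ = ρX + (1 − ρ)μ  ⇒  X = (T̂ − (1 − ρ)μ) / ρ
X = (130.9466 − 0.171 × 101.6) / 0.829 = (130.9466 − 17.3736) / 0.829 = 113.5730 / 0.829 = 137.00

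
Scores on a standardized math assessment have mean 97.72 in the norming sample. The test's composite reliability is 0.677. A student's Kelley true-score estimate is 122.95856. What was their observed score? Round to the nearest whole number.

135

T̂ = ρX + (1 − ρ)μ  ⇒  X = (T̂ − (1 − ρ)μ) / ρ
X = (122.95856 − 0.323 × 97.72) / 0.677 = (122.95856 − 31.56356) / 0.677 = 91.39500 / 0.677 = 135.00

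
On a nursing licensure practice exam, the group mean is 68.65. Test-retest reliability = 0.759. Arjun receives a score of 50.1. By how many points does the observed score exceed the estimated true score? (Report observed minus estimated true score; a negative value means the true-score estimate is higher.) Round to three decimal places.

T̂ = ρX + (1 − ρ)μ
  = 0.759 × 50.1 + 0.241 × 68.65
  = 38.0259 + 16.54465
  = 54.57055
  ≈ 54.5705
X − T̂ = 50.1 − 54.5705 = -4.4705 → -4.471

-4.471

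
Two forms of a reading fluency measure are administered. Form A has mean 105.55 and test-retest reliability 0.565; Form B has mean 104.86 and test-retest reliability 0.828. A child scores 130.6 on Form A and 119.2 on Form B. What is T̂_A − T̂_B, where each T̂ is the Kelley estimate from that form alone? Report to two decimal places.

2.97

T̂_A = 0.565(130.6) + 0.435(105.55) = 119.7032
T̂_B = 0.828(119.2) + 0.172(104.86) = 116.7335
T̂_A − T̂_B = 2.9697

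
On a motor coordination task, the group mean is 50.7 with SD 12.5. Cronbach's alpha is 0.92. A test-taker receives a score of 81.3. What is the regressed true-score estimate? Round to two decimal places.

Kelley's formula gives T̂ = 0.92·81.3 + 0.08·50.7 = 74.796 + 4.056 = 78.852.

78.85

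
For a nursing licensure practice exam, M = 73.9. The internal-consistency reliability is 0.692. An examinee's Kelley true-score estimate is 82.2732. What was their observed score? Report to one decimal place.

T̂ = ρX + (1 − ρ)μ  ⇒  X = (T̂ − (1 − ρ)μ) / ρ
X = (82.2732 − 0.308 × 73.9) / 0.692 = (82.2732 − 22.7612) / 0.692 = 59.5120 / 0.692 = 86.000

86.0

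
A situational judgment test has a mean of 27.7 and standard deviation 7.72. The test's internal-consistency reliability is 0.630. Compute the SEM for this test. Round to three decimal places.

4.696

SEM = SD · √(1 − ρ) = 7.72 × √0.370 = 7.72 × 0.6083 = 4.6959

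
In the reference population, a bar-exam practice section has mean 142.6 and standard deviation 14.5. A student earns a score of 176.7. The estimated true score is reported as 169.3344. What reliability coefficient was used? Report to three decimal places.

0.784

T̂ = ρX + (1 − ρ)μ  ⇒  T̂ − μ = ρ(X − μ)
ρ = (T̂ − μ)/(X − μ) = (169.3344 − 142.6) / (176.7 − 142.6) = 26.7344 / 34.1 = 0.78400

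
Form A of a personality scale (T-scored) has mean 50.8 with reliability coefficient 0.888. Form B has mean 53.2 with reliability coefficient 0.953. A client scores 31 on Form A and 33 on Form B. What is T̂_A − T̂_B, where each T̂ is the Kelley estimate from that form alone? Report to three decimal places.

-0.732

T̂_A = 0.888(31) + 0.112(50.8) = 33.21760
T̂_B = 0.953(33) + 0.047(53.2) = 33.94940
T̂_A − T̂_B = -0.73180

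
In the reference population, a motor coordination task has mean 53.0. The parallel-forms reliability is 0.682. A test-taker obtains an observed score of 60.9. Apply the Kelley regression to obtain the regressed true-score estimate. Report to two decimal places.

T̂ = 0.682(60.9) + 0.318(53.0) = 41.5338 + 16.8540 = 58.388 → 58.39

58.39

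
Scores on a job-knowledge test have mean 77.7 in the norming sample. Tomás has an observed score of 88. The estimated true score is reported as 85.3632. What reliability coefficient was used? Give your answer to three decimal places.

T̂ = ρX + (1 − ρ)μ  ⇒  T̂ − μ = ρ(X − μ)
ρ = (T̂ − μ)/(X − μ) = (85.3632 − 77.7) / (88 − 77.7) = 7.6632 / 10.3 = 0.74400

0.744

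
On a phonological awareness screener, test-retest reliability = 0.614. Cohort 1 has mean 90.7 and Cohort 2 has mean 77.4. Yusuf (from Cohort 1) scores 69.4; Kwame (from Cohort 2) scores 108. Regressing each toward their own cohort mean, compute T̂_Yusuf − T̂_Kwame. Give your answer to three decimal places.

-18.567

T̂_Yusuf = 0.614(69.4) + 0.386(90.7) = 77.62180
T̂_Kwame = 0.614(108) + 0.386(77.4) = 96.18840
Difference = 77.62180 − 96.18840 = -18.56660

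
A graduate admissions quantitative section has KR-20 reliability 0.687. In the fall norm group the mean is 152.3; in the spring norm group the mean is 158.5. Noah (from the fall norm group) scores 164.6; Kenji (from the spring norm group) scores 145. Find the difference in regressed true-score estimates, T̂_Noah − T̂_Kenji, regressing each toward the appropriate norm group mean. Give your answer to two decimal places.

T̂_Noah = 0.687(164.6) + 0.313(152.3) = 160.7501
T̂_Kenji = 0.687(145) + 0.313(158.5) = 149.2255
Difference = 160.7501 − 149.2255 = 11.5246

11.52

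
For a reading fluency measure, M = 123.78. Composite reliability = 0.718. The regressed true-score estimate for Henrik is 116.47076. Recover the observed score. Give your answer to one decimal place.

T̂ = ρX + (1 − ρ)μ  ⇒  X = (T̂ − (1 − ρ)μ) / ρ
X = (116.47076 − 0.282 × 123.78) / 0.718 = (116.47076 − 34.90596) / 0.718 = 81.56480 / 0.718 = 113.600

113.6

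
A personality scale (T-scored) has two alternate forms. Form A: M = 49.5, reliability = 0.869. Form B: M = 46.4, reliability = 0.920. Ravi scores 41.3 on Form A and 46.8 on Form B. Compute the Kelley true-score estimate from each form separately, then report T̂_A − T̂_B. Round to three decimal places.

T̂_A = 0.869(41.3) + 0.131(49.5) = 42.37420
T̂_B = 0.920(46.8) + 0.080(46.4) = 46.76800
T̂_A − T̂_B = -4.39380

-4.394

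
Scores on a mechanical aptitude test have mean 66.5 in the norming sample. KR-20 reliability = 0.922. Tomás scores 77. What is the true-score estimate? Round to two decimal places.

Kelley's formula gives T̂ = 0.922·77 + 0.078·66.5 = 70.994 + 5.1870 = 76.181.

76.18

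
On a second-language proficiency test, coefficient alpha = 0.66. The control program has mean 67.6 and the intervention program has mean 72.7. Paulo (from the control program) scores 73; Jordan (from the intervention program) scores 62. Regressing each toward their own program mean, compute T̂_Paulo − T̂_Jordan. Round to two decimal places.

5.53

T̂_Paulo = 0.66(73) + 0.34(67.6) = 71.1640
T̂_Jordan = 0.66(62) + 0.34(72.7) = 65.6380
Difference = 71.1640 − 65.6380 = 5.5260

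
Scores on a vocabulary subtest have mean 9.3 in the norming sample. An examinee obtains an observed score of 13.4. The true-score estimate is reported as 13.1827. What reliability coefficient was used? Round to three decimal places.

0.947

T̂ = ρX + (1 − ρ)μ  ⇒  T̂ − μ = ρ(X − μ)
ρ = (T̂ − μ)/(X − μ) = (13.1827 − 9.3) / (13.4 − 9.3) = 3.8827 / 4.1 = 0.94700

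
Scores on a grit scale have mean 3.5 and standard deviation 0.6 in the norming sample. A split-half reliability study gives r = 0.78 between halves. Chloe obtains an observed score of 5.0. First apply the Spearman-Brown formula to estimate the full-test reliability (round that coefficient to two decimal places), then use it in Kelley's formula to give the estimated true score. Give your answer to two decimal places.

Spearman-Brown: ρ = 2r/(1 + r) = 2(0.78)/(1 + 0.78) = 1.560/1.78 = 0.8764 → 0.88
T̂ = 0.88(5.0) + 0.12(3.5) = 4.400 + 0.420 = 4.820 → 4.82

4.82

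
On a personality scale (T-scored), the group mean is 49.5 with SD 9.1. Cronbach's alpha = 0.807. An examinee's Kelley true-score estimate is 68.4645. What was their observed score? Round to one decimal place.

73.0

T̂ = ρX + (1 − ρ)μ  ⇒  X = (T̂ − (1 − ρ)μ) / ρ
X = (68.4645 − 0.193 × 49.5) / 0.807 = (68.4645 − 9.5535) / 0.807 = 58.9110 / 0.807 = 73.000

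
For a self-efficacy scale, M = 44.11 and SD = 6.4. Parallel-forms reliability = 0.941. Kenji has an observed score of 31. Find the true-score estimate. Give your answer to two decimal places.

31.77

T̂ = ρX + (1 − ρ)μ
  = 0.941 × 31 + 0.059 × 44.11
  = 29.171 + 2.60249
  = 31.773
  ≈ 31.77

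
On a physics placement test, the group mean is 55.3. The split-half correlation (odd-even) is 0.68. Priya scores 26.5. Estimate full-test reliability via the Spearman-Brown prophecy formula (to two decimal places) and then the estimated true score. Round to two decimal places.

31.97

Spearman-Brown: ρ = 2r/(1 + r) = 2(0.68)/(1 + 0.68) = 1.360/1.68 = 0.8095 → 0.81
T̂ = 0.81(26.5) + 0.19(55.3) = 21.465 + 10.507 = 31.972 → 31.97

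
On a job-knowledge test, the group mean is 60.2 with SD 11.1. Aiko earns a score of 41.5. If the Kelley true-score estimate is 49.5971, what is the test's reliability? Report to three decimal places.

T̂ = ρX + (1 − ρ)μ  ⇒  T̂ − μ = ρ(X − μ)
ρ = (T̂ − μ)/(X − μ) = (49.5971 − 60.2) / (41.5 − 60.2) = -10.6029 / -18.7 = 0.56700

0.567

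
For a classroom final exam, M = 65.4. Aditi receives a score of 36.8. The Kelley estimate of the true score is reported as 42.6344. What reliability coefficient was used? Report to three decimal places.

0.796

T̂ = ρX + (1 − ρ)μ  ⇒  T̂ − μ = ρ(X − μ)
ρ = (T̂ − μ)/(X − μ) = (42.6344 − 65.4) / (36.8 − 65.4) = -22.7656 / -28.6 = 0.79600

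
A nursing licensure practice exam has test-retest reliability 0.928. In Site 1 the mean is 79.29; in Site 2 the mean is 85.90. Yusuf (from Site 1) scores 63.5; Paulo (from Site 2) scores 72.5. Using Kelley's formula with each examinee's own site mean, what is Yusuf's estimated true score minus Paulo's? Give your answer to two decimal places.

-8.83

T̂_Yusuf = 0.928(63.5) + 0.072(79.29) = 64.6369
T̂_Paulo = 0.928(72.5) + 0.072(85.90) = 73.4648
Difference = 64.6369 − 73.4648 = -8.8279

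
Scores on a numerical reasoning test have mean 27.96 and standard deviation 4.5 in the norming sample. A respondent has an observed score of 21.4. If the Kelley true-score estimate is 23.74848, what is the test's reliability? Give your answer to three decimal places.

0.642

T̂ = ρX + (1 − ρ)μ  ⇒  T̂ − μ = ρ(X − μ)
ρ = (T̂ − μ)/(X − μ) = (23.74848 − 27.96) / (21.4 − 27.96) = -4.21152 / -6.56 = 0.64200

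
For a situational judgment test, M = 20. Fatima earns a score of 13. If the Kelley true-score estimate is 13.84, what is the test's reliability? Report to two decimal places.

0.88

T̂ = ρX + (1 − ρ)μ  ⇒  T̂ − μ = ρ(X − μ)
ρ = (T̂ − μ)/(X − μ) = (13.84 − 20) / (13 − 20) = -6.16 / -7.0 = 0.8800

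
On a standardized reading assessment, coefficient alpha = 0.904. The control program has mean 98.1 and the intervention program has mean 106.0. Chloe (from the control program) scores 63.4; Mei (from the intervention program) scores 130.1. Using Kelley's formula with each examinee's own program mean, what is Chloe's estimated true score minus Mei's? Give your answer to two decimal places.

-61.06

T̂_Chloe = 0.904(63.4) + 0.096(98.1) = 66.7312
T̂_Mei = 0.904(130.1) + 0.096(106.0) = 127.7864
Difference = 66.7312 − 127.7864 = -61.0552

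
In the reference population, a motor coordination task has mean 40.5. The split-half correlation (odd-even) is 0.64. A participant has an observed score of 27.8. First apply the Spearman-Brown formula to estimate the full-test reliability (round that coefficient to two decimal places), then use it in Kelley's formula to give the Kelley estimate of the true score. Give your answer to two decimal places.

Spearman-Brown: ρ = 2r/(1 + r) = 2(0.64)/(1 + 0.64) = 1.280/1.64 = 0.7805 → 0.78
T̂ = ρX + (1 − ρ)μ
  = 0.78 × 27.8 + 0.22 × 40.5
  = 21.684 + 8.910
  = 30.594
  ≈ 30.59

30.59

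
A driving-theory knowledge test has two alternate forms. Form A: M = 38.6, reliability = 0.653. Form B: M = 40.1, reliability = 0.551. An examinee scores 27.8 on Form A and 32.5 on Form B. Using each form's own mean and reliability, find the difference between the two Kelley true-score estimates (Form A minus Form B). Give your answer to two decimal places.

-4.36

T̂_A = 0.653(27.8) + 0.347(38.6) = 31.5476
T̂_B = 0.551(32.5) + 0.449(40.1) = 35.9124
T̂_A − T̂_B = -4.3648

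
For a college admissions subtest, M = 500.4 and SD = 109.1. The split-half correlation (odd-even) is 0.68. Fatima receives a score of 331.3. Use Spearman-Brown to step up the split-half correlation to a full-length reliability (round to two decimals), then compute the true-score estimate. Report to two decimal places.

Spearman-Brown: ρ = 2r/(1 + r) = 2(0.68)/(1 + 0.68) = 1.360/1.68 = 0.8095 → 0.81
T̂ = 0.81(331.3) + 0.19(500.4) = 268.353 + 95.076 = 363.429 → 363.43

363.43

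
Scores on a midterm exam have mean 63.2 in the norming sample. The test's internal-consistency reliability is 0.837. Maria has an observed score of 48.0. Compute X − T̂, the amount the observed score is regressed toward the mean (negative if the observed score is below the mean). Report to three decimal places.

T̂ = 0.837(48.0) + 0.163(63.2) = 40.1760 + 10.3016 = 50.47760 → 50.4776
X − T̂ = 48.0 − 50.4776 = -2.4776 → -2.478

-2.478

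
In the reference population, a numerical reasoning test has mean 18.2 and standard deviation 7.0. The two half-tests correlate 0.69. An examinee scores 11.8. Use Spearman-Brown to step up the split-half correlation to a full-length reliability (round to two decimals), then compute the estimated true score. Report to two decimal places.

12.95

Spearman-Brown: ρ = 2r/(1 + r) = 2(0.69)/(1 + 0.69) = 1.380/1.69 = 0.8166 → 0.82
T̂ = 0.82(11.8) + 0.18(18.2) = 9.676 + 3.276 = 12.952 → 12.95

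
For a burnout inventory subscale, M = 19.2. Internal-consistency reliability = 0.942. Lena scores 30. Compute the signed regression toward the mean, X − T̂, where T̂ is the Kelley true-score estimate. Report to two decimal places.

T̂ = ρX + (1 − ρ)μ
  = 0.942 × 30 + 0.058 × 19.2
  = 28.260 + 1.1136
  = 29.3736
  ≈ 29.374
X − T̂ = 30 − 29.374 = 0.626 → 0.63

0.63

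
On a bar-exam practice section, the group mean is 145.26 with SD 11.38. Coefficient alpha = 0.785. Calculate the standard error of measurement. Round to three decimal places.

5.277

SEM = SD · √(1 − ρ) = 11.38 × √0.215 = 11.38 × 0.4637 = 5.2767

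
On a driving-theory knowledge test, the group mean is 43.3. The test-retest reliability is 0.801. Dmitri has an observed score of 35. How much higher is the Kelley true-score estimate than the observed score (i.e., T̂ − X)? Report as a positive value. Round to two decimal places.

Weight the observed score by reliability and the mean by (1 − reliability): T̂ = 0.801·35 + 0.199·43.3 = 28.035 + 8.6167 = 36.6517.
T̂ − X = 36.652 − 35 = 1.652 → 1.65

1.65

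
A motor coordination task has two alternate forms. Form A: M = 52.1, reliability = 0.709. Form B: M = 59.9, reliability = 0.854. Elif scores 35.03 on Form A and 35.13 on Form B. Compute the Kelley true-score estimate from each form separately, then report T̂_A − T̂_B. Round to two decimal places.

T̂_A = 0.709(35.03) + 0.291(52.1) = 39.9974
T̂_B = 0.854(35.13) + 0.146(59.9) = 38.7464
T̂_A − T̂_B = 1.2510

1.25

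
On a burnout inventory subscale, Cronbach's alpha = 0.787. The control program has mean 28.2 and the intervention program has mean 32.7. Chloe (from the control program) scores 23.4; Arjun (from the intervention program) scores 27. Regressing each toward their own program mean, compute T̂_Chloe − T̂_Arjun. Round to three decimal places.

T̂_Chloe = 0.787(23.4) + 0.213(28.2) = 24.42240
T̂_Arjun = 0.787(27) + 0.213(32.7) = 28.21410
Difference = 24.42240 − 28.21410 = -3.79170

-3.792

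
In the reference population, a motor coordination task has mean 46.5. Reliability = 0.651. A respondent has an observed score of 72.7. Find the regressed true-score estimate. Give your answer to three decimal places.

Kelley's formula gives T̂ = 0.651·72.7 + 0.349·46.5 = 47.3277 + 16.2285 = 63.5562.

63.556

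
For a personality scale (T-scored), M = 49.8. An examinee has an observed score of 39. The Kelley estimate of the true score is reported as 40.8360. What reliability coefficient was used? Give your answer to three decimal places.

T̂ = ρX + (1 − ρ)μ  ⇒  T̂ − μ = ρ(X − μ)
ρ = (T̂ − μ)/(X − μ) = (40.8360 − 49.8) / (39 − 49.8) = -8.9640 / -10.8 = 0.83000

0.830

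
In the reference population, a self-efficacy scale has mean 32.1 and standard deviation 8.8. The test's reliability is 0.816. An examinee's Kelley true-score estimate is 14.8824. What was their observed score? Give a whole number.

T̂ = ρX + (1 − ρ)μ  ⇒  X = (T̂ − (1 − ρ)μ) / ρ
X = (14.8824 − 0.184 × 32.1) / 0.816 = (14.8824 − 5.9064) / 0.816 = 8.9760 / 0.816 = 11.00

11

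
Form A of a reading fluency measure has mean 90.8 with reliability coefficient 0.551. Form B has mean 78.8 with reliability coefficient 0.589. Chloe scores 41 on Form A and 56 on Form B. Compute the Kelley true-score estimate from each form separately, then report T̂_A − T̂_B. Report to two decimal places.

T̂_A = 0.551(41) + 0.449(90.8) = 63.3602
T̂_B = 0.589(56) + 0.411(78.8) = 65.3708
T̂_A − T̂_B = -2.0106

-2.01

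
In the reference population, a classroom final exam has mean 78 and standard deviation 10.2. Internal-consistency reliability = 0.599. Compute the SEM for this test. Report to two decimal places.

6.46

SEM = SD · √(1 − ρ) = 10.2 × √0.401 = 10.2 × 0.6332 = 6.459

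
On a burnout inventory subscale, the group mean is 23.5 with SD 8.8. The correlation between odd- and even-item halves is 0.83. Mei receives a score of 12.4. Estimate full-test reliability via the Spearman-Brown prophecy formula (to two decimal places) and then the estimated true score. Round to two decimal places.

13.40

Spearman-Brown: ρ = 2r/(1 + r) = 2(0.83)/(1 + 0.83) = 1.660/1.83 = 0.9071 → 0.91
T̂ = 0.91(12.4) + 0.09(23.5) = 11.284 + 2.115 = 13.399 → 13.40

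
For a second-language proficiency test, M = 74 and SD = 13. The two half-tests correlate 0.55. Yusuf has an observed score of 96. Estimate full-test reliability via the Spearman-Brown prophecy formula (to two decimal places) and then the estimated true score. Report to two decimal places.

89.62

Spearman-Brown: ρ = 2r/(1 + r) = 2(0.55)/(1 + 0.55) = 1.100/1.55 = 0.7097 → 0.71
Regress the observed score toward the mean by the unreliability: T̂ = 0.71·96 + 0.29·74 = 68.16 + 21.46 = 89.620.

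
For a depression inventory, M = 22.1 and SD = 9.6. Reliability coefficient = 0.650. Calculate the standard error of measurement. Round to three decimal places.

SEM = SD · √(1 − ρ) = 9.6 × √0.350 = 9.6 × 0.5916 = 5.6794

5.679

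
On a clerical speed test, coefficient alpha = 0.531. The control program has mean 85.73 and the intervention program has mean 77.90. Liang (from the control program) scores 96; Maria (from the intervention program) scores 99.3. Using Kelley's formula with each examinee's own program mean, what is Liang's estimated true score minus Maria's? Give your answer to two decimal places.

1.92

T̂_Liang = 0.531(96) + 0.469(85.73) = 91.1834
T̂_Maria = 0.531(99.3) + 0.469(77.90) = 89.2634
Difference = 91.1834 − 89.2634 = 1.9200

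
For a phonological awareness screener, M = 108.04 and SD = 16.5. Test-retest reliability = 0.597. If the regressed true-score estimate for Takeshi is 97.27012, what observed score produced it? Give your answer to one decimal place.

90.0

T̂ = ρX + (1 − ρ)μ  ⇒  X = (T̂ − (1 − ρ)μ) / ρ
X = (97.27012 − 0.403 × 108.04) / 0.597 = (97.27012 − 43.54012) / 0.597 = 53.73000 / 0.597 = 90.000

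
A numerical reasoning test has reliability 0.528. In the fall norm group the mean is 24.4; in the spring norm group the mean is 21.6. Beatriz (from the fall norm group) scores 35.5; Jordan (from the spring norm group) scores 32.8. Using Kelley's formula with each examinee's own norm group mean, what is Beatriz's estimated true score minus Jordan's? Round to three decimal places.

2.747

T̂_Beatriz = 0.528(35.5) + 0.472(24.4) = 30.26080
T̂_Jordan = 0.528(32.8) + 0.472(21.6) = 27.51360
Difference = 30.26080 − 27.51360 = 2.74720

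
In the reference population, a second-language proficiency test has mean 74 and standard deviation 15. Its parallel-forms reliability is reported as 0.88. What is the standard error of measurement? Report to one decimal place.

SEM = SD · √(1 − ρ) = 15 × √0.12 = 15 × 0.3464 = 5.196

5.2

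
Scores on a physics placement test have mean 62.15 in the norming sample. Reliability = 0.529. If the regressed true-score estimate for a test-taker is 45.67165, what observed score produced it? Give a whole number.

T̂ = ρX + (1 − ρ)μ  ⇒  X = (T̂ − (1 − ρ)μ) / ρ
X = (45.67165 − 0.471 × 62.15) / 0.529 = (45.67165 − 29.27265) / 0.529 = 16.39900 / 0.529 = 31.00

31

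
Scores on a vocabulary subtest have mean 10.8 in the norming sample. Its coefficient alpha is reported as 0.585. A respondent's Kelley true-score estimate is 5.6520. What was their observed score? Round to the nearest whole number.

T̂ = ρX + (1 − ρ)μ  ⇒  X = (T̂ − (1 − ρ)μ) / ρ
X = (5.6520 − 0.415 × 10.8) / 0.585 = (5.6520 − 4.4820) / 0.585 = 1.1700 / 0.585 = 2.00

2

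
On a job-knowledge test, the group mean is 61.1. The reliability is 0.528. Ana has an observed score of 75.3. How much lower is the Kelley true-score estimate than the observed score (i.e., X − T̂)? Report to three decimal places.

Weight the observed score by reliability and the mean by (1 − reliability): T̂ = 0.528·75.3 + 0.472·61.1 = 39.7584 + 28.8392 = 68.59760.
X − T̂ = 75.3 − 68.5976 = 6.7024 → 6.702

6.702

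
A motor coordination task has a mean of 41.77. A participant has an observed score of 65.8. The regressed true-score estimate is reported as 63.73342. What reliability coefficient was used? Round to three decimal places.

0.914

T̂ = ρX + (1 − ρ)μ  ⇒  T̂ − μ = ρ(X − μ)
ρ = (T̂ − μ)/(X − μ) = (63.73342 − 41.77) / (65.8 − 41.77) = 21.96342 / 24.03 = 0.91400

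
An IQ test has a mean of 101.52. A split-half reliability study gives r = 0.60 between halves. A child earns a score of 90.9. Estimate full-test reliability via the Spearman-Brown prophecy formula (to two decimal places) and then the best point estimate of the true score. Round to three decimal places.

Spearman-Brown: ρ = 2r/(1 + r) = 2(0.60)/(1 + 0.60) = 1.200/1.60 = 0.7500 → 0.75
T̂ = ρX + (1 − ρ)μ
  = 0.75 × 90.9 + 0.25 × 101.52
  = 68.175 + 25.3800
  = 93.5550
  ≈ 93.555

93.555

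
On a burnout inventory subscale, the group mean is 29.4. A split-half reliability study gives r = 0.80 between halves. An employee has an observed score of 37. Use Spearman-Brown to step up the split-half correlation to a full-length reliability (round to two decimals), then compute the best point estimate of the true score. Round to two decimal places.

Spearman-Brown: ρ = 2r/(1 + r) = 2(0.80)/(1 + 0.80) = 1.600/1.80 = 0.8889 → 0.89
Regress the observed score toward the mean by the unreliability: T̂ = 0.89·37 + 0.11·29.4 = 32.93 + 3.234 = 36.164.

36.16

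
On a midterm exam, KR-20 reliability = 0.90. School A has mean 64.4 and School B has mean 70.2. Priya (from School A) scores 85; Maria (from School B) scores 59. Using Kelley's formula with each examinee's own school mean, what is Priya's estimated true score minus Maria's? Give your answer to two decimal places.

22.82

T̂_Priya = 0.90(85) + 0.10(64.4) = 82.9400
T̂_Maria = 0.90(59) + 0.10(70.2) = 60.1200
Difference = 82.9400 − 60.1200 = 22.8200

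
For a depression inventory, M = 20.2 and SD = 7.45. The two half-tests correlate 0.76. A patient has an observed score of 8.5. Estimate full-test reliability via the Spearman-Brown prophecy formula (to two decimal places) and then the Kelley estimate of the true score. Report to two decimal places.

Spearman-Brown: ρ = 2r/(1 + r) = 2(0.76)/(1 + 0.76) = 1.520/1.76 = 0.8636 → 0.86
T̂ = ρX + (1 − ρ)μ
  = 0.86 × 8.5 + 0.14 × 20.2
  = 7.310 + 2.828
  = 10.138
  ≈ 10.14

10.14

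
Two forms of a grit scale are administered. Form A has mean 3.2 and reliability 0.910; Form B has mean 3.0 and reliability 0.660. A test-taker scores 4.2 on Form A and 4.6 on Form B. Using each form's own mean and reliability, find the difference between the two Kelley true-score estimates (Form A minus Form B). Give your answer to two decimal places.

0.05

T̂_A = 0.910(4.2) + 0.090(3.2) = 4.1100
T̂_B = 0.660(4.6) + 0.340(3.0) = 4.0560
T̂_A − T̂_B = 0.0540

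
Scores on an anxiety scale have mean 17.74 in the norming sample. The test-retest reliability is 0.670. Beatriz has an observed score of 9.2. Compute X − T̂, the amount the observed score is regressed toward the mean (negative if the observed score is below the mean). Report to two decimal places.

Kelley's formula gives T̂ = 0.670·9.2 + 0.330·17.74 = 6.1640 + 5.85420 = 12.0182.
X − T̂ = 9.2 − 12.018 = -2.818 → -2.82

-2.82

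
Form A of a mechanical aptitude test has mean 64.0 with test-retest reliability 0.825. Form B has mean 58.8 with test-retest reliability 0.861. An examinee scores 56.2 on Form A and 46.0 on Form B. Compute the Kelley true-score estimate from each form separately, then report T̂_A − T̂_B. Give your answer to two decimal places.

9.79

T̂_A = 0.825(56.2) + 0.175(64.0) = 57.5650
T̂_B = 0.861(46.0) + 0.139(58.8) = 47.7792
T̂_A − T̂_B = 9.7858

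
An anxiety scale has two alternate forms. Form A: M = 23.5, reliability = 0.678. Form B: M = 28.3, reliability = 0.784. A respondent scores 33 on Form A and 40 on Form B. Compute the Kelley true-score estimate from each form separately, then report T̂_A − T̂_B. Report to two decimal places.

-7.53

T̂_A = 0.678(33) + 0.322(23.5) = 29.9410
T̂_B = 0.784(40) + 0.216(28.3) = 37.4728
T̂_A − T̂_B = -7.5318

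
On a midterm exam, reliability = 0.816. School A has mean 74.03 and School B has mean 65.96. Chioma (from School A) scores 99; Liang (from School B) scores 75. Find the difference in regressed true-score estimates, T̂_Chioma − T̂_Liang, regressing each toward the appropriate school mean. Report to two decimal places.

21.07

T̂_Chioma = 0.816(99) + 0.184(74.03) = 94.4055
T̂_Liang = 0.816(75) + 0.184(65.96) = 73.3366
Difference = 94.4055 − 73.3366 = 21.0689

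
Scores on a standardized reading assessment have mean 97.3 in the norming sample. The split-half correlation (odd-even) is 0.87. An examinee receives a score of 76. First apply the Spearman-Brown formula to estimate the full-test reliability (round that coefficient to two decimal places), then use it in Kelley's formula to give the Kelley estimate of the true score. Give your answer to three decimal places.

Spearman-Brown: ρ = 2r/(1 + r) = 2(0.87)/(1 + 0.87) = 1.740/1.87 = 0.9305 → 0.93
T̂ = 0.93(76) + 0.07(97.3) = 70.68 + 6.811 = 77.4910 → 77.491

77.491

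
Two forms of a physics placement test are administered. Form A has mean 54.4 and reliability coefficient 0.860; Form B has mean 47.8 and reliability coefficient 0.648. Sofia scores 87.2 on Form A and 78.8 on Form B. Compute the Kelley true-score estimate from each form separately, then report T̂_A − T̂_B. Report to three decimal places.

T̂_A = 0.860(87.2) + 0.140(54.4) = 82.60800
T̂_B = 0.648(78.8) + 0.352(47.8) = 67.88800
T̂_A − T̂_B = 14.72000

14.720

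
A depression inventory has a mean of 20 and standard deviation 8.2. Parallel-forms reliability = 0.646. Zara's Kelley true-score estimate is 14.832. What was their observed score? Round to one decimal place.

12.0

T̂ = ρX + (1 − ρ)μ  ⇒  X = (T̂ − (1 − ρ)μ) / ρ
X = (14.832 − 0.354 × 20) / 0.646 = (14.832 − 7.080) / 0.646 = 7.752 / 0.646 = 12.000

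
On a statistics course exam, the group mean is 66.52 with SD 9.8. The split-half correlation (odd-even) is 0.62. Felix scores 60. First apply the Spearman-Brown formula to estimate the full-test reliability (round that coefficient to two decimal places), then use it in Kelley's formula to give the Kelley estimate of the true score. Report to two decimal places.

Spearman-Brown: ρ = 2r/(1 + r) = 2(0.62)/(1 + 0.62) = 1.240/1.62 = 0.7654 → 0.77
T̂ = 0.77(60) + 0.23(66.52) = 46.20 + 15.2996 = 61.500 → 61.50

61.50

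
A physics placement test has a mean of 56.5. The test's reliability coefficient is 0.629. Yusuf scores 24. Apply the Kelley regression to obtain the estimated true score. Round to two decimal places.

36.06

T̂ = ρX + (1 − ρ)μ
  = 0.629 × 24 + 0.371 × 56.5
  = 15.096 + 20.9615
  = 36.058
  ≈ 36.06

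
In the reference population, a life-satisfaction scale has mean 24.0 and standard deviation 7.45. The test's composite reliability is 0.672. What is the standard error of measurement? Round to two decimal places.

4.27

SEM = SD · √(1 − ρ) = 7.45 × √0.328 = 7.45 × 0.5727 = 4.267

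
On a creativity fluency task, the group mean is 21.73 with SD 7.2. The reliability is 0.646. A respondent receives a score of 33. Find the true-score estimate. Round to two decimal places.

Weight the observed score by reliability and the mean by (1 − reliability): T̂ = 0.646·33 + 0.354·21.73 = 21.318 + 7.69242 = 29.010.

29.01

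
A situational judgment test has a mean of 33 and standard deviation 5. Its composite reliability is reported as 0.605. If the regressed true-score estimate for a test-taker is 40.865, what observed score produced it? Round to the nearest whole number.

46

T̂ = ρX + (1 − ρ)μ  ⇒  X = (T̂ − (1 − ρ)μ) / ρ
X = (40.865 − 0.395 × 33) / 0.605 = (40.865 − 13.035) / 0.605 = 27.830 / 0.605 = 46.00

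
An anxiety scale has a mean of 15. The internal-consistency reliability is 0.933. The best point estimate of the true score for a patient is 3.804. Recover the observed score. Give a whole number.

3

T̂ = ρX + (1 − ρ)μ  ⇒  X = (T̂ − (1 − ρ)μ) / ρ
X = (3.804 − 0.067 × 15) / 0.933 = (3.804 − 1.005) / 0.933 = 2.799 / 0.933 = 3.00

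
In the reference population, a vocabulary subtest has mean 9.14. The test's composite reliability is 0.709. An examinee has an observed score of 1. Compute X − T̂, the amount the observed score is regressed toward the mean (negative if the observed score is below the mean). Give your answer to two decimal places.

-2.37

T̂ = ρX + (1 − ρ)μ
  = 0.709 × 1 + 0.291 × 9.14
  = 0.709 + 2.65974
  = 3.3687
  ≈ 3.369
X − T̂ = 1 − 3.369 = -2.369 → -2.37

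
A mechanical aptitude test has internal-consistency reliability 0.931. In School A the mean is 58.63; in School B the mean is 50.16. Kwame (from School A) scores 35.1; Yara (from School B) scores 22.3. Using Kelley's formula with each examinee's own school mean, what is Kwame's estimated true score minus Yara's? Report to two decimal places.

12.50

T̂_Kwame = 0.931(35.1) + 0.069(58.63) = 36.7236
T̂_Yara = 0.931(22.3) + 0.069(50.16) = 24.2223
Difference = 36.7236 − 24.2223 = 12.5012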